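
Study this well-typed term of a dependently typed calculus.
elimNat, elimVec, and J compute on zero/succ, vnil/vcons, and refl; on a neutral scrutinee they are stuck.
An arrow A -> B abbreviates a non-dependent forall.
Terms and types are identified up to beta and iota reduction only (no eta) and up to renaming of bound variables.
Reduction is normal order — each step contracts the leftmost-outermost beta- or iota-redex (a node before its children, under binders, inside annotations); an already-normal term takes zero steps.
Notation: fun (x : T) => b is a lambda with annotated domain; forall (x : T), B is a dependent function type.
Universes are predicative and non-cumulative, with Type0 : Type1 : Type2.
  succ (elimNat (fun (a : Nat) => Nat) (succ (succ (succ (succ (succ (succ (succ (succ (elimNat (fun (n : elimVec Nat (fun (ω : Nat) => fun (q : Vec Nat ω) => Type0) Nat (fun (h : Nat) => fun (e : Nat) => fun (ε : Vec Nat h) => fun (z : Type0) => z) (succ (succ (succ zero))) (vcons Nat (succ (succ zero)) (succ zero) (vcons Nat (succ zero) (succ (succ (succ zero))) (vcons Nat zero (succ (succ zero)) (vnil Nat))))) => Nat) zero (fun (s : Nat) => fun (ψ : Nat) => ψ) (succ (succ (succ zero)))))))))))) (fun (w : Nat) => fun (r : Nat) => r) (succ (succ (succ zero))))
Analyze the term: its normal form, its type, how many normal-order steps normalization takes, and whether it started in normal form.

normal form:
  succ (succ (succ (succ (succ (succ (succ (succ (succ zero))))))))
the term's type:
  Nat
steps to reach normal form (normal order): 20
already normal: no
first redex: an elimNat iota-redex


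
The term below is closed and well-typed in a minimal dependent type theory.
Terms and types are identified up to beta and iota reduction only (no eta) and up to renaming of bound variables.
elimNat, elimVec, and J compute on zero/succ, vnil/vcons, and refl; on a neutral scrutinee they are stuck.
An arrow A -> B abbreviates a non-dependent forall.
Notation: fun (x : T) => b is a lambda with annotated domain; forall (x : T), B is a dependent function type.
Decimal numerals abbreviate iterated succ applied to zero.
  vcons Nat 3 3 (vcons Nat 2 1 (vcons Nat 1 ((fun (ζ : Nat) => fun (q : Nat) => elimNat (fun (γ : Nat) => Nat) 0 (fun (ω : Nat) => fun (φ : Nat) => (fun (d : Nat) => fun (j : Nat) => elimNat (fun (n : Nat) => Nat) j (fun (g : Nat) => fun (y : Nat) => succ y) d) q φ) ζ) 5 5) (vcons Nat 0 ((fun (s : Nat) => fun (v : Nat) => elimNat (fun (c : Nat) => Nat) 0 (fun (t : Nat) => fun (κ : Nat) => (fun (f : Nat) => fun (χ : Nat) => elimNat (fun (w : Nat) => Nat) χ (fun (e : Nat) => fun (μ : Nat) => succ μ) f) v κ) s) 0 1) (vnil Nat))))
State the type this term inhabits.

type:
  Vec Nat 4


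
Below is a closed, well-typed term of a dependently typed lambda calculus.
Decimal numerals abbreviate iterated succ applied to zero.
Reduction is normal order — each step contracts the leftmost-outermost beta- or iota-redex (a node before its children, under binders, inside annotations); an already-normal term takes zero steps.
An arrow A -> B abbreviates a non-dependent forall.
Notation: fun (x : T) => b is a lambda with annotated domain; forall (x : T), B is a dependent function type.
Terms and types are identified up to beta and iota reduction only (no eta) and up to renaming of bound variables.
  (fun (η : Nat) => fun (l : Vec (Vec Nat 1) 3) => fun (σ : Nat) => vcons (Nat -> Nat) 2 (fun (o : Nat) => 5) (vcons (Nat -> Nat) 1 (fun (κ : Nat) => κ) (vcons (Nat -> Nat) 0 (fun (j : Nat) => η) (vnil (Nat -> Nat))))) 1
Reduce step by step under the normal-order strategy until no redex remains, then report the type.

normal-order reduction sequence:
  (fun (η : Nat) => fun (l : Vec (Vec Nat 1) 3) => fun (σ : Nat) => vcons (Nat -> Nat) 2 (fun (o : Nat) => 5) (vcons (Nat -> Nat) 1 (fun (κ : Nat) => κ) (vcons (Nat -> Nat) 0 (fun (j : Nat) => η) (vnil (Nat -> Nat))))) 1
  ~> fun (η : Vec (Vec Nat 1) 3) => fun (l : Nat) => vcons (Nat -> Nat) 2 (fun (σ : Nat) => 5) (vcons (Nat -> Nat) 1 (fun (o : Nat) => o) (vcons (Nat -> Nat) 0 (fun (κ : Nat) => 1) (vnil (Nat -> Nat))))
the term's type:
  Vec (Vec Nat 1) 3 -> Nat -> Vec (Nat -> Nat) 3


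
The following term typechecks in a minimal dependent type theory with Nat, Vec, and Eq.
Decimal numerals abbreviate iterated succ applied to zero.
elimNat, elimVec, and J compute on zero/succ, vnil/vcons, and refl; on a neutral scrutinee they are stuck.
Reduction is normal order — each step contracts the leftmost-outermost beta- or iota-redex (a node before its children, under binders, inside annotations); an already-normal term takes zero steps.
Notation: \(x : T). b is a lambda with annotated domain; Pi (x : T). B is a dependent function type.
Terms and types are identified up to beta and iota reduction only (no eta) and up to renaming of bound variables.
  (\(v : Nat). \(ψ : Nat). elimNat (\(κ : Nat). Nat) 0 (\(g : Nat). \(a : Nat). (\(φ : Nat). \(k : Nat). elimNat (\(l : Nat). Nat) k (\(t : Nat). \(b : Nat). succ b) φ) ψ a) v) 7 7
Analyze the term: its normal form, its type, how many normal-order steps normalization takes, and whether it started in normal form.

resulting normal form:
  49
inferred type:
  Nat
steps to reach normal form (normal order): 192
term was already normal: no
first redex: a beta-redex


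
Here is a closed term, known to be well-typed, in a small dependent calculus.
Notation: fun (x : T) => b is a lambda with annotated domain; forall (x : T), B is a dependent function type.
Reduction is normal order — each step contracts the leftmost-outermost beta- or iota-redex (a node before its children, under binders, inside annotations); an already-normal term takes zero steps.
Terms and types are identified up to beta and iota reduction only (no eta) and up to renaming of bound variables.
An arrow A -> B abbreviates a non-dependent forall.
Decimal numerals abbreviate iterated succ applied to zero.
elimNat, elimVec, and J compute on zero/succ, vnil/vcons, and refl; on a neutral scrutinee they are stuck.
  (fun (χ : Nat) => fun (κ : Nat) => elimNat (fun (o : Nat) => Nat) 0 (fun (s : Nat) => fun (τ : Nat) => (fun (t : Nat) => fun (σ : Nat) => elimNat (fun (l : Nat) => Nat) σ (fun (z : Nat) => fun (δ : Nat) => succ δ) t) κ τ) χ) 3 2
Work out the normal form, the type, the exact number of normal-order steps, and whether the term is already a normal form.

normal form:
  6
inferred type:
  Nat
reduction steps (normal order): 39
already normal: no
first redex: a beta-redex


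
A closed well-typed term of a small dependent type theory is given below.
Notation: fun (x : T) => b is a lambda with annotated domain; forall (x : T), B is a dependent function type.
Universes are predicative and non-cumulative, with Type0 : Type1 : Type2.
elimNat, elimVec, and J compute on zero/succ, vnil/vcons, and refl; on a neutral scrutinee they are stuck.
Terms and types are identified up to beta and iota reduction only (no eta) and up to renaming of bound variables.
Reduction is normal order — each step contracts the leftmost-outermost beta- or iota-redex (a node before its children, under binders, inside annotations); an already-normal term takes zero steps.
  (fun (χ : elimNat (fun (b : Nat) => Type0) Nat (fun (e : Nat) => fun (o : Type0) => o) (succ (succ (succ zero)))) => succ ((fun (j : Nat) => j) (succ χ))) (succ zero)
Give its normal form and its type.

normal form:
  succ (succ (succ zero))
type:
  Nat
observation: the term reaches its normal form after 2 normal-order steps.


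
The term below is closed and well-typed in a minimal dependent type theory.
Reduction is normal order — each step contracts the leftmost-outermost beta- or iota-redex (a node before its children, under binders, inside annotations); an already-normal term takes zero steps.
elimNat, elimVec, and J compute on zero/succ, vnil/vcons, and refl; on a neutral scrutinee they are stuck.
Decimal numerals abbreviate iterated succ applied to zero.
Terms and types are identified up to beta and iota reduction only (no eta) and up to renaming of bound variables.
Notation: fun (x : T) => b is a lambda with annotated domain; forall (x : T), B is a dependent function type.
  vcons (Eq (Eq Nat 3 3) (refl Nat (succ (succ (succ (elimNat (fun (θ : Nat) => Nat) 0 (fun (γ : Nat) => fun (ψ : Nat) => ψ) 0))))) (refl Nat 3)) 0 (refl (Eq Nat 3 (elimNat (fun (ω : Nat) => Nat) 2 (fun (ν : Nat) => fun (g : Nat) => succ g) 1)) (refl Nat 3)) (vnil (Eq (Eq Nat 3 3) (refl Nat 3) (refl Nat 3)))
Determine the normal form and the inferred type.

reduced normal form:
  vcons (Eq (Eq Nat 3 3) (refl Nat 3) (refl Nat 3)) 0 (refl (Eq Nat 3 3) (refl Nat 3)) (vnil (Eq (Eq Nat 3 3) (refl Nat 3) (refl Nat 3)))
inferred type:
  Vec (Eq (Eq Nat 3 3) (refl Nat 3) (refl Nat 3)) 1
observation: the leftmost-outermost redex is an elimNat iota-redex, and normalization takes 5 steps.


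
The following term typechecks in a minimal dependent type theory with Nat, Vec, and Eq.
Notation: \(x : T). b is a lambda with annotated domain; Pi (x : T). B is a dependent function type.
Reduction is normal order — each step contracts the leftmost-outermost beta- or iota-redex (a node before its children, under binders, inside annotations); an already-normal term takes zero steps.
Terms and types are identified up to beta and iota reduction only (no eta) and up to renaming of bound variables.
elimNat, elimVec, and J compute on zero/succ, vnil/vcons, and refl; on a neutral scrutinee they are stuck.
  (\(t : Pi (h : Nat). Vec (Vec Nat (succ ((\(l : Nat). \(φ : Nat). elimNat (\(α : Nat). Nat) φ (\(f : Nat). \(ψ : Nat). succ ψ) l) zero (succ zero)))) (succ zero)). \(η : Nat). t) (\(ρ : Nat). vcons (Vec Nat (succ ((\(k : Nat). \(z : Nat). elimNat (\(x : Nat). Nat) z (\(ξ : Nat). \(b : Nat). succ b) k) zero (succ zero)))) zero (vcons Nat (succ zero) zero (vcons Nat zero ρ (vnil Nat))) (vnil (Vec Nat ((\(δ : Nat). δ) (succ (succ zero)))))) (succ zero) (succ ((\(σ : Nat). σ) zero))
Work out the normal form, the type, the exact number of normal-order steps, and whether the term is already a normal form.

normal form:
  vcons (Vec Nat (succ (succ zero))) zero (vcons Nat (succ zero) zero (vcons Nat zero (succ zero) (vnil Nat))) (vnil (Vec Nat (succ (succ zero))))
inferred type:
  Vec (Vec Nat (succ (succ zero))) (succ zero)
steps to reach normal form (normal order): 8
term was already normal: no
first redex: a beta-redex


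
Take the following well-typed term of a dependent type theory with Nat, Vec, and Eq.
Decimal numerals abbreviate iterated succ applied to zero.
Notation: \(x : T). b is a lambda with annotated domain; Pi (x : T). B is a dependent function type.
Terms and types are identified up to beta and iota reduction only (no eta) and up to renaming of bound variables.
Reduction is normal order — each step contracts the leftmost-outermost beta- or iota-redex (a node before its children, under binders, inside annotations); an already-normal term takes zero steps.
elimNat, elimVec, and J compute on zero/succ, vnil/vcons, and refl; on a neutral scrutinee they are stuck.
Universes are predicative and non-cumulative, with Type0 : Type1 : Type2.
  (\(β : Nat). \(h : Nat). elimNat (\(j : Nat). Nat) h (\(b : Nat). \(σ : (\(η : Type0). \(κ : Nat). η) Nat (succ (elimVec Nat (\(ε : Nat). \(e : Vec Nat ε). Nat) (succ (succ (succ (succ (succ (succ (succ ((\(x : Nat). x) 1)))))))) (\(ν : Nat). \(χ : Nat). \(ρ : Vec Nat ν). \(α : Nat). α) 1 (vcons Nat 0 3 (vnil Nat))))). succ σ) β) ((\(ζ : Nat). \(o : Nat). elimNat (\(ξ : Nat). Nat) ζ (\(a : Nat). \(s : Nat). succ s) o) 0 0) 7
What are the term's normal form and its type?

resulting normal form:
  7
type:
  Nat
observation: reduction starts at a beta-redex, and 8 normal-order steps reach the normal form.


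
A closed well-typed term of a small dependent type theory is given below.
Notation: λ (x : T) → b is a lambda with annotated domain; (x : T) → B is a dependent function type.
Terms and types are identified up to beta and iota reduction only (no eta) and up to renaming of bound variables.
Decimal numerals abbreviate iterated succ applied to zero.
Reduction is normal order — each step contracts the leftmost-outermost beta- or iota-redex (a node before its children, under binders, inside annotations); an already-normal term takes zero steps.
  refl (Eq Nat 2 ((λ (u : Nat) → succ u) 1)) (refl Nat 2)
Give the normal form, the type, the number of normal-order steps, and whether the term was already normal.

resulting normal form:
  refl (Eq Nat 2 2) (refl Nat 2)
inferred type:
  Eq (Eq Nat 2 2) (refl Nat 2) (refl Nat 2)
reduction steps (normal order): 1
started in normal form: no
first contracted redex: a beta-redex


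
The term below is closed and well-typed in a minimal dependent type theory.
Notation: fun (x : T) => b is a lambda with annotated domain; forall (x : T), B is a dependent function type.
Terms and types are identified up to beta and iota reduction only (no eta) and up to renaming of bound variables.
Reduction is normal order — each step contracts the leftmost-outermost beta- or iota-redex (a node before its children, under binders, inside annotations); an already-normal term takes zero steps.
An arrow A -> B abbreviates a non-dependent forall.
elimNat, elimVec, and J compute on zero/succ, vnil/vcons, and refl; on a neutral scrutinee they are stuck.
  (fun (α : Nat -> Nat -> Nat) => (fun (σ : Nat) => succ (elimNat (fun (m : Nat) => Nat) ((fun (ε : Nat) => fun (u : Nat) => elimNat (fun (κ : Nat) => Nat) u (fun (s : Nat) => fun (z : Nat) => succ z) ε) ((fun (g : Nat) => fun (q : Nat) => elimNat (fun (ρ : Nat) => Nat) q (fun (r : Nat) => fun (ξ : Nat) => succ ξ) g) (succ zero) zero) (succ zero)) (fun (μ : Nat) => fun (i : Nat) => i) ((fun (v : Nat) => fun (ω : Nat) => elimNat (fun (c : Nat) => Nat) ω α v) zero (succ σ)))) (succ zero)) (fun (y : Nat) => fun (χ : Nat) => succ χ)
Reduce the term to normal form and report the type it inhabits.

resulting normal form:
  succ (succ (succ zero))
the term's type:
  Nat
observation: the term reaches its normal form after 24 normal-order steps.


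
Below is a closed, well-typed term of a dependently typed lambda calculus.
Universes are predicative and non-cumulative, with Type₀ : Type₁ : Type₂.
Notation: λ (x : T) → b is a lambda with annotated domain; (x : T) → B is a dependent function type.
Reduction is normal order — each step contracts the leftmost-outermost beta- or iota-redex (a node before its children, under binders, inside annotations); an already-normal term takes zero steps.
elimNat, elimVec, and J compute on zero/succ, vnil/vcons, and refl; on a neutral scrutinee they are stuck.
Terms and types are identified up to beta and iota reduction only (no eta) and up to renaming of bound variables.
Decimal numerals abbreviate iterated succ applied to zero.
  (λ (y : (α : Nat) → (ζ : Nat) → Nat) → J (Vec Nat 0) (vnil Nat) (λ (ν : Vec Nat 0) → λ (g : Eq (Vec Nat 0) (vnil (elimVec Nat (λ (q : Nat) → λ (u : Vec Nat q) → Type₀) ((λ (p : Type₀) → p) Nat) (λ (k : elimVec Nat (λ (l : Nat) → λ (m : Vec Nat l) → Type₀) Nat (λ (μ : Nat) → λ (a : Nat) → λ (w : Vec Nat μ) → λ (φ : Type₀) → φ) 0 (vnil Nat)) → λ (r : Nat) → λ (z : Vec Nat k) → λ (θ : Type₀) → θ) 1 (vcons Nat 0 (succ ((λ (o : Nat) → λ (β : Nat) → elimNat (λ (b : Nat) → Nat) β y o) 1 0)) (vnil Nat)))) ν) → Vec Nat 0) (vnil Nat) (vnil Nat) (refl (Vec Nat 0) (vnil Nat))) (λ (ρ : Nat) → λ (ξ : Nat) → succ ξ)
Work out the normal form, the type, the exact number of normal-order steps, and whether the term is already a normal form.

resulting normal form:
  vnil Nat
the term's type:
  Vec Nat 0
steps to reach normal form (normal order): 2
started in normal form: no
first redex: a beta-redex


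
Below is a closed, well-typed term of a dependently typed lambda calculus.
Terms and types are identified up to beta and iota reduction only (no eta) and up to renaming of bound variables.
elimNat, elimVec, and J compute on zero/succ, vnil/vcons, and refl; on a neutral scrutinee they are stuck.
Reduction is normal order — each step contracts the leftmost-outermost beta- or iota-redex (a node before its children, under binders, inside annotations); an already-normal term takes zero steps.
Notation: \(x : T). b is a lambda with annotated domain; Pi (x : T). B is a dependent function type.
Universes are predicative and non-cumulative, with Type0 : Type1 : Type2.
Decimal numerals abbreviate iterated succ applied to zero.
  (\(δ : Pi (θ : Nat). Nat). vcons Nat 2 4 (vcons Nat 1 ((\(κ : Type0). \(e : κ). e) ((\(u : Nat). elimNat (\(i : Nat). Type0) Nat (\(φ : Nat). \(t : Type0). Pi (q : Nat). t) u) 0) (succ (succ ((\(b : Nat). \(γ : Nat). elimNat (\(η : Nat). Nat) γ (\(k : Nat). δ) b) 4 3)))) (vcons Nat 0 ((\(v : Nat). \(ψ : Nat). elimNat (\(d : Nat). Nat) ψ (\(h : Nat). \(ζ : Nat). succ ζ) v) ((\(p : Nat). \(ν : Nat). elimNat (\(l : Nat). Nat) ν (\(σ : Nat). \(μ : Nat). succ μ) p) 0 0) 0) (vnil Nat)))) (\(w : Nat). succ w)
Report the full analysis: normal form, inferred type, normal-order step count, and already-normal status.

reduced normal form:
  vcons Nat 2 4 (vcons Nat 1 9 (vcons Nat 0 0 (vnil Nat)))
inferred type:
  Vec Nat 3
normal-order step count: 24
started in normal form: no
first contracted redex: a beta-redex


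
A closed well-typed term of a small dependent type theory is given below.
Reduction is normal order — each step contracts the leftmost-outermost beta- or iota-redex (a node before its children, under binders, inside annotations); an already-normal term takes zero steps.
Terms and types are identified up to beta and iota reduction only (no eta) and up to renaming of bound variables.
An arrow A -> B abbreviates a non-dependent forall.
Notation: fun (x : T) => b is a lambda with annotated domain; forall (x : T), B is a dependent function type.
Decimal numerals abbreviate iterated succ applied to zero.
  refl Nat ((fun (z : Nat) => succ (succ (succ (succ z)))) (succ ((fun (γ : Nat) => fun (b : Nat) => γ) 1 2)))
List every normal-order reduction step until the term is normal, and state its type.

normal-order reduction:
  refl Nat ((fun (z : Nat) => succ (succ (succ (succ z)))) (succ ((fun (γ : Nat) => fun (b : Nat) => γ) 1 2)))
  ~> refl Nat (succ (succ (succ (succ (succ ((fun (z : Nat) => fun (γ : Nat) => z) 1 2))))))
  ~> refl Nat (succ (succ (succ (succ (succ ((fun (z : Nat) => 1) 2))))))
  ~> refl Nat 6
type:
  Eq Nat 6 6


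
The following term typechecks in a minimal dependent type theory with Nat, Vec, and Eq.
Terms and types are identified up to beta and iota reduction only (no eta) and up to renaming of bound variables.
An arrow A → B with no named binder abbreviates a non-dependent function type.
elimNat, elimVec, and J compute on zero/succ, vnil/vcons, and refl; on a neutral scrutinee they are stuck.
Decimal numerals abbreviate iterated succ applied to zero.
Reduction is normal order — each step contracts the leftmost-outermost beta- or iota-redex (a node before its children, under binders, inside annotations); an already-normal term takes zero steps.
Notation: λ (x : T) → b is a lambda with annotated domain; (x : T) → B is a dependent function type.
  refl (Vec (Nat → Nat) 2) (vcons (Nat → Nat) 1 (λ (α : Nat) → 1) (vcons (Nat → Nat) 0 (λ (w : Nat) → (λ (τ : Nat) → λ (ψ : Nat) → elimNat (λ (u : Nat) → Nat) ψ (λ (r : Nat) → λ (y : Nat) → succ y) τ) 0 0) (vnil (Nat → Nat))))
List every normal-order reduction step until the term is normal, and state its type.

normal-order reduction:
  refl (Vec (Nat → Nat) 2) (vcons (Nat → Nat) 1 (λ (α : Nat) → 1) (vcons (Nat → Nat) 0 (λ (w : Nat) → (λ (τ : Nat) → λ (ψ : Nat) → elimNat (λ (u : Nat) → Nat) ψ (λ (r : Nat) → λ (y : Nat) → succ y) τ) 0 0) (vnil (Nat → Nat))))
  ~> refl (Vec (Nat → Nat) 2) (vcons (Nat → Nat) 1 (λ (α : Nat) → 1) (vcons (Nat → Nat) 0 (λ (w : Nat) → (λ (τ : Nat) → elimNat (λ (ψ : Nat) → Nat) τ (λ (u : Nat) → λ (r : Nat) → succ r) 0) 0) (vnil (Nat → Nat))))
  ~> refl (Vec (Nat → Nat) 2) (vcons (Nat → Nat) 1 (λ (α : Nat) → 1) (vcons (Nat → Nat) 0 (λ (w : Nat) → elimNat (λ (τ : Nat) → Nat) 0 (λ (ψ : Nat) → λ (u : Nat) → succ u) 0) (vnil (Nat → Nat))))
  ~> refl (Vec (Nat → Nat) 2) (vcons (Nat → Nat) 1 (λ (α : Nat) → 1) (vcons (Nat → Nat) 0 (λ (w : Nat) → 0) (vnil (Nat → Nat))))
type:
  Eq (Vec (Nat → Nat) 2) (vcons (Nat → Nat) 1 (λ (α : Nat) → 1) (vcons (Nat → Nat) 0 (λ (w : Nat) → 0) (vnil (Nat → Nat)))) (vcons (Nat → Nat) 1 (λ (τ : Nat) → 1) (vcons (Nat → Nat) 0 (λ (ψ : Nat) → 0) (vnil (Nat → Nat))))


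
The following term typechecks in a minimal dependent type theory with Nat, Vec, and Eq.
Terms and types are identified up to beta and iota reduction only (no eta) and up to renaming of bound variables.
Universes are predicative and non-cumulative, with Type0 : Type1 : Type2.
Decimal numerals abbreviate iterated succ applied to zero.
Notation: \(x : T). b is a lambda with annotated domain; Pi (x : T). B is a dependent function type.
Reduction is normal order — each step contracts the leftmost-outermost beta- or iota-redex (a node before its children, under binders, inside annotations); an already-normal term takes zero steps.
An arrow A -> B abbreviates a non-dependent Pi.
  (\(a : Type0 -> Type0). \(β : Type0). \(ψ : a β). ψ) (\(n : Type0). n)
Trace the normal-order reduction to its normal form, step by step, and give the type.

normal-order reduction sequence:
  (\(a : Type0 -> Type0). \(β : Type0). \(ψ : a β). ψ) (\(n : Type0). n)
  ~> \(a : Type0). \(β : (\(ψ : Type0). ψ) a). β
  ~> \(a : Type0). \(β : a). β
type:
  Pi (a : Type0). a -> a


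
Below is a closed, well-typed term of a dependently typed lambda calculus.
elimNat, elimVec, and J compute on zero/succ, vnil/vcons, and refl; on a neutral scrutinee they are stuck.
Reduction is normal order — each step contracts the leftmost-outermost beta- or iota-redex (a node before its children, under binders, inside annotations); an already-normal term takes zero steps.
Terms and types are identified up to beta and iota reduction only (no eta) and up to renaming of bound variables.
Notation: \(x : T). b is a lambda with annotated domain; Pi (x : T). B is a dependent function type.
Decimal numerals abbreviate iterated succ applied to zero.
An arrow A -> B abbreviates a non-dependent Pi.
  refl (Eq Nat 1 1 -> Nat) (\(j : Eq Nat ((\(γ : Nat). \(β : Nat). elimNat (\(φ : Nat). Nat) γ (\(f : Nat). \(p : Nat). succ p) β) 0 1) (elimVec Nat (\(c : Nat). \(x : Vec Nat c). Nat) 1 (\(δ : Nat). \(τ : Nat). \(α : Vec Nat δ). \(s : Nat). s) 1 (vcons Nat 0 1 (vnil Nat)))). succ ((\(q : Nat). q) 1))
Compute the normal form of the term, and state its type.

reduced normal form:
  refl (Eq Nat 1 1 -> Nat) (\(j : Eq Nat 1 1). 2)
type:
  Eq (Eq Nat 1 1 -> Nat) (\(j : Eq Nat 1 1). 2) (\(γ : Eq Nat 1 1). 2)
observation: the term reaches its normal form after 13 normal-order steps.


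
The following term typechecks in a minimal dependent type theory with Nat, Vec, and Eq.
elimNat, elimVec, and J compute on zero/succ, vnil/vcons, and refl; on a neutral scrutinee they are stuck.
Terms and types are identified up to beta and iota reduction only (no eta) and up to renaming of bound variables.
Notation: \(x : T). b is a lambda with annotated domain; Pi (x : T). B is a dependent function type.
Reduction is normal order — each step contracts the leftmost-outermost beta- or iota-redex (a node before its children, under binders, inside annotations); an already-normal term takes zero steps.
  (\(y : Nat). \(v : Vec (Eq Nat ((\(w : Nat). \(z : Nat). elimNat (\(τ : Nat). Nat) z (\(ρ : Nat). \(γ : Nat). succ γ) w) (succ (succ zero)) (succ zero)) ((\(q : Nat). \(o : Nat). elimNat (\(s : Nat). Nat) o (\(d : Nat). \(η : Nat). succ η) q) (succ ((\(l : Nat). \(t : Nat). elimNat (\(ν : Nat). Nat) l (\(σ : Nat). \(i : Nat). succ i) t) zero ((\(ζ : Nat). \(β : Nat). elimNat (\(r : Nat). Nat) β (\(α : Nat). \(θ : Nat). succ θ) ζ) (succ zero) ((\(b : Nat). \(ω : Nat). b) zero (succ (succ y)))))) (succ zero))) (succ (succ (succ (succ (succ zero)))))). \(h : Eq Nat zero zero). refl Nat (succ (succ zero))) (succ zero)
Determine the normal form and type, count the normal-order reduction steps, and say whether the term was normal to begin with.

normal form:
  \(y : Vec (Eq Nat (succ (succ (succ zero))) (succ (succ (succ zero)))) (succ (succ (succ (succ (succ zero)))))). \(v : Eq Nat zero zero). refl Nat (succ (succ zero))
inferred type:
  Pi (y : Vec (Eq Nat (succ (succ (succ zero))) (succ (succ (succ zero)))) (succ (succ (succ (succ (succ zero)))))). Pi (v : Eq Nat zero zero). Eq Nat (succ (succ zero)) (succ (succ zero))
steps to reach normal form (normal order): 33
already normal: no
first contracted redex: a beta-redex


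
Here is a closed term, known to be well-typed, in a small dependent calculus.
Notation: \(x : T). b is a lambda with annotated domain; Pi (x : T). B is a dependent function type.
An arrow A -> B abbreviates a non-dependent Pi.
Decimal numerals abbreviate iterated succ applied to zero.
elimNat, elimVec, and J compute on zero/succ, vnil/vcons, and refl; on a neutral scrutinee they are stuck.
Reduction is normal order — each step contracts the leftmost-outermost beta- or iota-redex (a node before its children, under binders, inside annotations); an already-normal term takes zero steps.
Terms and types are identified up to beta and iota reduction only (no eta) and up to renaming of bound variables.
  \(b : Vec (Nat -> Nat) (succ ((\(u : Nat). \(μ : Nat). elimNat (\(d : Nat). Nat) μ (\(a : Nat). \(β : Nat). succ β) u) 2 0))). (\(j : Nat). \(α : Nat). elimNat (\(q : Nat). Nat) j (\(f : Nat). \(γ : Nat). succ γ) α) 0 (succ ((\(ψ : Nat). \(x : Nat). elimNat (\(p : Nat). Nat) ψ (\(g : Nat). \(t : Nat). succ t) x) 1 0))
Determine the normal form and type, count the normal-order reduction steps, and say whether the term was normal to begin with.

reduced normal form:
  \(b : Vec (Nat -> Nat) 3). 2
type:
  Vec (Nat -> Nat) 3 -> Nat
normal-order step count: 21
already normal: no
first redex: a beta-redex


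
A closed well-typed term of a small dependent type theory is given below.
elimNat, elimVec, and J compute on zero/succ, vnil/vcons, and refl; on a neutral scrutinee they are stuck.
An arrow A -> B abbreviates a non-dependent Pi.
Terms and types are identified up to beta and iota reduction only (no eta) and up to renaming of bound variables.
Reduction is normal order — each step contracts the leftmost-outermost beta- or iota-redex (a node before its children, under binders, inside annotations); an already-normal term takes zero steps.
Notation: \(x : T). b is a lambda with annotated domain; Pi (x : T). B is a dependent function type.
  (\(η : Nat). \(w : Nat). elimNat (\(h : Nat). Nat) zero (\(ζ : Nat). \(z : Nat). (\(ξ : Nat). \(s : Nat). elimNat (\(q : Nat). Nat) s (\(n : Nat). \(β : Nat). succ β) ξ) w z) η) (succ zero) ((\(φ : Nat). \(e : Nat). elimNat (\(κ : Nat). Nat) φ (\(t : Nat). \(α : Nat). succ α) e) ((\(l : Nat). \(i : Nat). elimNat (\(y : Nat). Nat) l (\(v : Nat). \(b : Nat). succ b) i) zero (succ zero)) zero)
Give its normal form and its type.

reduced normal form:
  succ zero
inferred type:
  Nat
observation: contracting a beta-redex first, the term normalizes in 21 steps.


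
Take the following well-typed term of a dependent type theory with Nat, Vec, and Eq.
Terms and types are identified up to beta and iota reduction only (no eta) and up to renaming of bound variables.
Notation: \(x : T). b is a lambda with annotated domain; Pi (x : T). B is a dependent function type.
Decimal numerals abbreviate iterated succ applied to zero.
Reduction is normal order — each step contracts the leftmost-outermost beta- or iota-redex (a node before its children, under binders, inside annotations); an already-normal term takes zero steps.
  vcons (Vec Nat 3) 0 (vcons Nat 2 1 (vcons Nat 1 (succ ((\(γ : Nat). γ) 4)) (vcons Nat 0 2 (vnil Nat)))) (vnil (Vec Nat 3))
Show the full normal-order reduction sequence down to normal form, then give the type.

reduction (normal order):
  vcons (Vec Nat 3) 0 (vcons Nat 2 1 (vcons Nat 1 (succ ((\(γ : Nat). γ) 4)) (vcons Nat 0 2 (vnil Nat)))) (vnil (Vec Nat 3))
  ~> vcons (Vec Nat 3) 0 (vcons Nat 2 1 (vcons Nat 1 5 (vcons Nat 0 2 (vnil Nat)))) (vnil (Vec Nat 3))
type:
  Vec (Vec Nat 3) 1


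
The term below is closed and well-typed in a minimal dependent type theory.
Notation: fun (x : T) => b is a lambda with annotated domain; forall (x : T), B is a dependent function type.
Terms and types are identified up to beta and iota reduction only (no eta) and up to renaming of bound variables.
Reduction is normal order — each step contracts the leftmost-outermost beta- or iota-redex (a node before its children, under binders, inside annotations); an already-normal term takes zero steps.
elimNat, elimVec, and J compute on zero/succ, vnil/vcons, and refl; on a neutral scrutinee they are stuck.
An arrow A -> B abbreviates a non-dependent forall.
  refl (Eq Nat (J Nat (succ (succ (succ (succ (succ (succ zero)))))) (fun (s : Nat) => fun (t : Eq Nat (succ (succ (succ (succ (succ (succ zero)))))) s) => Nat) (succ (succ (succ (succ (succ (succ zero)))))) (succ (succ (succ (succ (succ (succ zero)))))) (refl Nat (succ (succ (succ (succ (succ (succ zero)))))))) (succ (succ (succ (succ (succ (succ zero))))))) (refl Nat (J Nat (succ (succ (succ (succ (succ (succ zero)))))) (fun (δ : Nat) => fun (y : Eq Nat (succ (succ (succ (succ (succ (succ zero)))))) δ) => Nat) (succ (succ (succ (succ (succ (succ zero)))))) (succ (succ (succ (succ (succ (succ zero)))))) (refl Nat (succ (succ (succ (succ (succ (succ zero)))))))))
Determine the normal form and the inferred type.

normal form:
  refl (Eq Nat (succ (succ (succ (succ (succ (succ zero)))))) (succ (succ (succ (succ (succ (succ zero))))))) (refl Nat (succ (succ (succ (succ (succ (succ zero)))))))
type:
  Eq (Eq Nat (succ (succ (succ (succ (succ (succ zero)))))) (succ (succ (succ (succ (succ (succ zero))))))) (refl Nat (succ (succ (succ (succ (succ (succ zero))))))) (refl Nat (succ (succ (succ (succ (succ (succ zero)))))))
observation: normalization takes exactly 2 steps under the normal-order strategy.


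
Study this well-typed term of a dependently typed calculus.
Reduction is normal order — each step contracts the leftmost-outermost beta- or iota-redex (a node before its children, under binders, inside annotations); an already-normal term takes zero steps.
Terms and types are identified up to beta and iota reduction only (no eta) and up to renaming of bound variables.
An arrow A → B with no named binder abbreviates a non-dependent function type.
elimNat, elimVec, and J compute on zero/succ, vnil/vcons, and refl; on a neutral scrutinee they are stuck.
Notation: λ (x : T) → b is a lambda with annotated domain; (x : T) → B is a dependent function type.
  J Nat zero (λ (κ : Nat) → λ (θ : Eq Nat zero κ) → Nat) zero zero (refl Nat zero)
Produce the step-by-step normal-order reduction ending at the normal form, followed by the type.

normal-order reduction:
  J Nat zero (λ (κ : Nat) → λ (θ : Eq Nat zero κ) → Nat) zero zero (refl Nat zero)
  ~> zero
inferred type:
  Nat


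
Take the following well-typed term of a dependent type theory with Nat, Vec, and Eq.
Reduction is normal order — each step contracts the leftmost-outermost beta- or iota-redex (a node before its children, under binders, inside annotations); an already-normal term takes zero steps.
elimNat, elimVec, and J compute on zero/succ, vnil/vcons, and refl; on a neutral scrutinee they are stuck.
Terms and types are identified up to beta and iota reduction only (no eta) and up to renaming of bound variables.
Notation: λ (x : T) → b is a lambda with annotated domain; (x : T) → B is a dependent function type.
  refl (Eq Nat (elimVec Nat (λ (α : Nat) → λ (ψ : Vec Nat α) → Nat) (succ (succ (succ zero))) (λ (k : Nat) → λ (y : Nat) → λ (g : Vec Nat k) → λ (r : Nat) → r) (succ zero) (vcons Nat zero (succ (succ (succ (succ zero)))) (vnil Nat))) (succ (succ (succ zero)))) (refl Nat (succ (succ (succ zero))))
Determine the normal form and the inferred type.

reduced normal form:
  refl (Eq Nat (succ (succ (succ zero))) (succ (succ (succ zero)))) (refl Nat (succ (succ (succ zero))))
type:
  Eq (Eq Nat (succ (succ (succ zero))) (succ (succ (succ zero)))) (refl Nat (succ (succ (succ zero)))) (refl Nat (succ (succ (succ zero))))
observation: the leftmost-outermost redex is an elimVec iota-redex, and normalization takes 6 steps.


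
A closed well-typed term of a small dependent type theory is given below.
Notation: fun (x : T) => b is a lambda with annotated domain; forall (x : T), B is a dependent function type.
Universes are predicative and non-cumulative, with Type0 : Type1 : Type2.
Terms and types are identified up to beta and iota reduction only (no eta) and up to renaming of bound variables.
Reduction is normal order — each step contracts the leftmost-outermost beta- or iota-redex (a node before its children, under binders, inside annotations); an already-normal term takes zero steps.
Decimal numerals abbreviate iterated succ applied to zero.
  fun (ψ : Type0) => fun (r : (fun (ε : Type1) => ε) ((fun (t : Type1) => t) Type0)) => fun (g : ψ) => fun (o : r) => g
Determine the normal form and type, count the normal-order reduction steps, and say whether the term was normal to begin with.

reduced normal form:
  fun (ψ : Type0) => fun (r : Type0) => fun (ε : ψ) => fun (t : r) => ε
the term's type:
  forall (ψ : Type0), forall (r : Type0), forall (ε : ψ), forall (t : r), ψ
steps to reach normal form (normal order): 2
term was already normal: no
first contracted redex: a beta-redex


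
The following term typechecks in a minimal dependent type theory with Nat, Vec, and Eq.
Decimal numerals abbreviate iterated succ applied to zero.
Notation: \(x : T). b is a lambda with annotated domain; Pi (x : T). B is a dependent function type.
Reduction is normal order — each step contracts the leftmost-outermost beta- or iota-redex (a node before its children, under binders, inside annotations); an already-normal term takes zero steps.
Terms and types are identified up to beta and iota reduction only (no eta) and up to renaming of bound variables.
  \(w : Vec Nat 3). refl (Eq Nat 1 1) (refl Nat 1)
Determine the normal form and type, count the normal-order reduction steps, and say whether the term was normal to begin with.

reduced normal form:
  \(w : Vec Nat 3). refl (Eq Nat 1 1) (refl Nat 1)
inferred type:
  Pi (w : Vec Nat 3). Eq (Eq Nat 1 1) (refl Nat 1) (refl Nat 1)
steps to reach normal form (normal order): 0
already normal: yes


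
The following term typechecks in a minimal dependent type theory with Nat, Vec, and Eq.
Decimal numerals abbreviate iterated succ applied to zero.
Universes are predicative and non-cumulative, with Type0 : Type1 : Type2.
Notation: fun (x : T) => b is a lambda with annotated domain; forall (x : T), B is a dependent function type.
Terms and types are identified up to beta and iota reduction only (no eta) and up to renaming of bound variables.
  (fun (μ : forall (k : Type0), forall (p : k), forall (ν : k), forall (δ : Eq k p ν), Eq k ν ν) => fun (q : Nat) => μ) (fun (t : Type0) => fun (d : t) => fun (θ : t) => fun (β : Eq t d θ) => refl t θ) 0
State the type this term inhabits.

inferred type:
  forall (μ : Type0), forall (k : μ), forall (p : μ), forall (ν : Eq μ k p), Eq μ p p


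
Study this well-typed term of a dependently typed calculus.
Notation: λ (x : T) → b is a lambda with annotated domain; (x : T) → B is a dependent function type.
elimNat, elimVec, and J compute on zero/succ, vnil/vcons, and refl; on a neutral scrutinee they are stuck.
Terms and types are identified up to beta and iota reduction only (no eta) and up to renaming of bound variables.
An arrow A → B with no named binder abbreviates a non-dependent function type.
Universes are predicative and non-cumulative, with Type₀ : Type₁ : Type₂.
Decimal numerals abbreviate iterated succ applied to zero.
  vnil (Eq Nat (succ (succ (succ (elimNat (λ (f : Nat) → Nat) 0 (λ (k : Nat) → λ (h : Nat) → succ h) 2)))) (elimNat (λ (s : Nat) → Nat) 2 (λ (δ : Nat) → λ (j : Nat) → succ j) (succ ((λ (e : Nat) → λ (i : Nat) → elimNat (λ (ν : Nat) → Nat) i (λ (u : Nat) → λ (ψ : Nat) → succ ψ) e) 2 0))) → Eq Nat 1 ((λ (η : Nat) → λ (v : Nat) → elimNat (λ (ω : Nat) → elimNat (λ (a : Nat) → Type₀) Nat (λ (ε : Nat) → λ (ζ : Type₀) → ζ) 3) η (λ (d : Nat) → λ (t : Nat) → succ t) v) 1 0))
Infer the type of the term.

the term's type:
  Vec (Eq Nat 5 5 → Eq Nat 1 1) 0


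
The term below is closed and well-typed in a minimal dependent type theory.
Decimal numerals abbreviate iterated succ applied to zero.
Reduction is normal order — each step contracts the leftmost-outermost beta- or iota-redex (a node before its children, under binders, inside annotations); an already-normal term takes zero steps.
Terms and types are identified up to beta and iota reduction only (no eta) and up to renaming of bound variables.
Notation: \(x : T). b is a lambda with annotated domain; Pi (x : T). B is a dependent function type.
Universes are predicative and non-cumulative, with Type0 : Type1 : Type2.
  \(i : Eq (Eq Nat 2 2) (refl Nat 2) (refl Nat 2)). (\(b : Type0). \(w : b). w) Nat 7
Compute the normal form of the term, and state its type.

reduced normal form:
  \(i : Eq (Eq Nat 2 2) (refl Nat 2) (refl Nat 2)). 7
type:
  Pi (i : Eq (Eq Nat 2 2) (refl Nat 2) (refl Nat 2)). Nat
observation: contracting a beta-redex first, the term normalizes in 2 steps.


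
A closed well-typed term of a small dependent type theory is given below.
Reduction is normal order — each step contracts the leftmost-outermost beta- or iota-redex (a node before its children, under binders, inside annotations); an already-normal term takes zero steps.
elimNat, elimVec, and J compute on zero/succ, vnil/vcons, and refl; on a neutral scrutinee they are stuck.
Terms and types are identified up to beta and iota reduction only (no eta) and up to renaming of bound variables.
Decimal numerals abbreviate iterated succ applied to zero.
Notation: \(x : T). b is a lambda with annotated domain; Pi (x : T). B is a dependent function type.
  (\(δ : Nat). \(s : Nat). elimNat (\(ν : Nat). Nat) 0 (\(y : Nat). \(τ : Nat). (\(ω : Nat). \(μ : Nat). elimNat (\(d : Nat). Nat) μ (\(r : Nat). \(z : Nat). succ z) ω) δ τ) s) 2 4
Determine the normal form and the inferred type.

normal form:
  8
the term's type:
  Nat


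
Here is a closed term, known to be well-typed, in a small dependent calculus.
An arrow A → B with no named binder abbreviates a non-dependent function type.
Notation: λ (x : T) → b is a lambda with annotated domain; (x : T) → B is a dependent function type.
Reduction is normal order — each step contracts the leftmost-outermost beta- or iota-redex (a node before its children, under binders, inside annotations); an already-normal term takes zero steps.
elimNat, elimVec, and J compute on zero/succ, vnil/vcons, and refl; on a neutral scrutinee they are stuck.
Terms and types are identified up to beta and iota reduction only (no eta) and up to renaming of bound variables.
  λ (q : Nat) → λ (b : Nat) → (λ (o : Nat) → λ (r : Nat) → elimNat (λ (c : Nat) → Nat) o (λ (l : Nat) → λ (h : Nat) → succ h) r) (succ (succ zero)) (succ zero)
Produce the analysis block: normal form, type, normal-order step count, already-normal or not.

resulting normal form:
  λ (q : Nat) → λ (b : Nat) → succ (succ (succ zero))
type:
  Nat → Nat → Nat
normal-order step count: 6
already normal: no
first redex: a beta-redex


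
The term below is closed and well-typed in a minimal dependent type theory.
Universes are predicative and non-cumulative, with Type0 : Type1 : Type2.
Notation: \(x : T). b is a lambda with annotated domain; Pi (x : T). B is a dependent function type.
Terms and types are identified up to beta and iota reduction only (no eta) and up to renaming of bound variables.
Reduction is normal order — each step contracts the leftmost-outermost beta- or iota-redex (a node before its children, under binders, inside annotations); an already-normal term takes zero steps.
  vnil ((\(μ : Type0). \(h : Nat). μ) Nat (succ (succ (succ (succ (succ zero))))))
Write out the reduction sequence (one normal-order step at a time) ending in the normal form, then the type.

normal-order reduction:
  vnil ((\(μ : Type0). \(h : Nat). μ) Nat (succ (succ (succ (succ (succ zero))))))
  ~> vnil ((\(μ : Nat). Nat) (succ (succ (succ (succ (succ zero))))))
  ~> vnil Nat
the term's type:
  Vec Nat zero
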